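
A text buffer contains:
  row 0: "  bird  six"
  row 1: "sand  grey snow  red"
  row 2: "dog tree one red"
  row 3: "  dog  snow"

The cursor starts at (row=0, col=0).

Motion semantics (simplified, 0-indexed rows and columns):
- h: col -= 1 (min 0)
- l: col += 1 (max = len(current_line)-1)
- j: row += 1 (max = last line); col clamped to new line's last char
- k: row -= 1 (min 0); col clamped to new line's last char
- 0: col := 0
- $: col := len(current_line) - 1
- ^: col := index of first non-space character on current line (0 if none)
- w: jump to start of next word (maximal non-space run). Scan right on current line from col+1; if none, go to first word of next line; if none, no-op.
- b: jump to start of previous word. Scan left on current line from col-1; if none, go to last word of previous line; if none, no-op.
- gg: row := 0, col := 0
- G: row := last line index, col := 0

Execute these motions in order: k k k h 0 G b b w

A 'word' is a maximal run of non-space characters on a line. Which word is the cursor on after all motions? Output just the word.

Answer: red

Derivation:
After 1 (k): row=0 col=0 char='_'
After 2 (k): row=0 col=0 char='_'
After 3 (k): row=0 col=0 char='_'
After 4 (h): row=0 col=0 char='_'
After 5 (0): row=0 col=0 char='_'
After 6 (G): row=3 col=0 char='_'
After 7 (b): row=2 col=13 char='r'
After 8 (b): row=2 col=9 char='o'
After 9 (w): row=2 col=13 char='r'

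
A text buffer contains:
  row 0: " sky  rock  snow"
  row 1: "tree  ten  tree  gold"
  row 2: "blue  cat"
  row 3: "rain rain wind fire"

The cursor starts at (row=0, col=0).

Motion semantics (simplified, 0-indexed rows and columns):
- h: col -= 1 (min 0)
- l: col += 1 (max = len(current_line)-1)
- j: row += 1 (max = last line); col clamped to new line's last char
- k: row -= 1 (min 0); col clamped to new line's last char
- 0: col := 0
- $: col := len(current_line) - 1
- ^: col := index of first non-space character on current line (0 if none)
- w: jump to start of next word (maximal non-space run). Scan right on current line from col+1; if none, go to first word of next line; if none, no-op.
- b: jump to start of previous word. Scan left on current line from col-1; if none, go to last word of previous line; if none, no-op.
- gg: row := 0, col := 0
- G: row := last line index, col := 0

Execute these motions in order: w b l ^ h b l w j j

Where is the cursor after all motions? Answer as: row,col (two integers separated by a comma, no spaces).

Answer: 2,6

Derivation:
After 1 (w): row=0 col=1 char='s'
After 2 (b): row=0 col=1 char='s'
After 3 (l): row=0 col=2 char='k'
After 4 (^): row=0 col=1 char='s'
After 5 (h): row=0 col=0 char='_'
After 6 (b): row=0 col=0 char='_'
After 7 (l): row=0 col=1 char='s'
After 8 (w): row=0 col=6 char='r'
After 9 (j): row=1 col=6 char='t'
After 10 (j): row=2 col=6 char='c'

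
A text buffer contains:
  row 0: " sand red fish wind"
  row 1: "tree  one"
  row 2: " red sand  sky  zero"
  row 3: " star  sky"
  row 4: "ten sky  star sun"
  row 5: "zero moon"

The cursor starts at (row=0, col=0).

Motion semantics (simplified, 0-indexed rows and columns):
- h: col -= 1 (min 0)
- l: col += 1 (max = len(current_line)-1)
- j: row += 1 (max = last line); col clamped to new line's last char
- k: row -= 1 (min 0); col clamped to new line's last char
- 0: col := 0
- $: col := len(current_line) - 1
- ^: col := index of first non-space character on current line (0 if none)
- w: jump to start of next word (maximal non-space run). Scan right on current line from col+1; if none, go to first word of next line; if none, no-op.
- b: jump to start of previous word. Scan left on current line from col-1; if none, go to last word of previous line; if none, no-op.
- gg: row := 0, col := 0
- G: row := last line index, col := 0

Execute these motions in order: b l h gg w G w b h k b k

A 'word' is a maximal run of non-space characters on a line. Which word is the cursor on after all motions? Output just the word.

After 1 (b): row=0 col=0 char='_'
After 2 (l): row=0 col=1 char='s'
After 3 (h): row=0 col=0 char='_'
After 4 (gg): row=0 col=0 char='_'
After 5 (w): row=0 col=1 char='s'
After 6 (G): row=5 col=0 char='z'
After 7 (w): row=5 col=5 char='m'
After 8 (b): row=5 col=0 char='z'
After 9 (h): row=5 col=0 char='z'
After 10 (k): row=4 col=0 char='t'
After 11 (b): row=3 col=7 char='s'
After 12 (k): row=2 col=7 char='n'

Answer: sand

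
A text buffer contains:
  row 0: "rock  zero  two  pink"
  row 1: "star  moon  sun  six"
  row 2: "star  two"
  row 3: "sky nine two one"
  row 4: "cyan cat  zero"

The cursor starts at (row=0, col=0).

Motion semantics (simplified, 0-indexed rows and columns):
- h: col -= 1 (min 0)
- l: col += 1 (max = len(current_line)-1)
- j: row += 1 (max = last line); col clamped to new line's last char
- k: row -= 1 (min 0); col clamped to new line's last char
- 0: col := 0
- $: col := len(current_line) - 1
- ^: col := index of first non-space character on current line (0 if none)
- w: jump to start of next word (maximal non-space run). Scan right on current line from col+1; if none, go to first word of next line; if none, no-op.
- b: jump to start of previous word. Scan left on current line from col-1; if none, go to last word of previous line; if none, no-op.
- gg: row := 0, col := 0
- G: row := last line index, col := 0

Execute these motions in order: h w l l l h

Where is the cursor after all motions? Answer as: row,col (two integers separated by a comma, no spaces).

Answer: 0,8

Derivation:
After 1 (h): row=0 col=0 char='r'
After 2 (w): row=0 col=6 char='z'
After 3 (l): row=0 col=7 char='e'
After 4 (l): row=0 col=8 char='r'
After 5 (l): row=0 col=9 char='o'
After 6 (h): row=0 col=8 char='r'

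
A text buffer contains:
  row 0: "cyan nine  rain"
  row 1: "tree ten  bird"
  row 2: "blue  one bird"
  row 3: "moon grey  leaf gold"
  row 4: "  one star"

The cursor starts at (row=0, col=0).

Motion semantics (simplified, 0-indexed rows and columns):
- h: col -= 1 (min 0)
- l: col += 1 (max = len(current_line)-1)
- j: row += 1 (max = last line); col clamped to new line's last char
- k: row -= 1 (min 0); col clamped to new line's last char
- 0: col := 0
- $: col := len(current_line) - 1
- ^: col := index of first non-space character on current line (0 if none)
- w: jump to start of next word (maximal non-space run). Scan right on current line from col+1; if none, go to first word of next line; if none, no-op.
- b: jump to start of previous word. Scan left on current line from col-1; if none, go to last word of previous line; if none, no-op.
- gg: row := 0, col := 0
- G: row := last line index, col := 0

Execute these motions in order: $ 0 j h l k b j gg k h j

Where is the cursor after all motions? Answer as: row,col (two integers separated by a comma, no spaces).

After 1 ($): row=0 col=14 char='n'
After 2 (0): row=0 col=0 char='c'
After 3 (j): row=1 col=0 char='t'
After 4 (h): row=1 col=0 char='t'
After 5 (l): row=1 col=1 char='r'
After 6 (k): row=0 col=1 char='y'
After 7 (b): row=0 col=0 char='c'
After 8 (j): row=1 col=0 char='t'
After 9 (gg): row=0 col=0 char='c'
After 10 (k): row=0 col=0 char='c'
After 11 (h): row=0 col=0 char='c'
After 12 (j): row=1 col=0 char='t'

Answer: 1,0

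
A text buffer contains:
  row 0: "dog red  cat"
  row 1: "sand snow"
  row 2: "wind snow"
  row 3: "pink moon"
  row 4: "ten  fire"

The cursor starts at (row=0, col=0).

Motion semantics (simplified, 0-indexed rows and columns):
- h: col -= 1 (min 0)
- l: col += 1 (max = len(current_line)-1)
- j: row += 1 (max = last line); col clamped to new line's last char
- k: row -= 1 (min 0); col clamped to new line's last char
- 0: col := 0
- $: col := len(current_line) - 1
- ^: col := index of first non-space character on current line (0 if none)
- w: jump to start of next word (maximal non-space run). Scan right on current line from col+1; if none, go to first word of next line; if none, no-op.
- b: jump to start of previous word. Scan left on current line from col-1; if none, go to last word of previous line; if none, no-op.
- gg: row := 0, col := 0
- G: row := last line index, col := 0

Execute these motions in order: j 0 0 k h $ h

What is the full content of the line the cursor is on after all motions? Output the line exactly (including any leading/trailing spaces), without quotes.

After 1 (j): row=1 col=0 char='s'
After 2 (0): row=1 col=0 char='s'
After 3 (0): row=1 col=0 char='s'
After 4 (k): row=0 col=0 char='d'
After 5 (h): row=0 col=0 char='d'
After 6 ($): row=0 col=11 char='t'
After 7 (h): row=0 col=10 char='a'

Answer: dog red  cat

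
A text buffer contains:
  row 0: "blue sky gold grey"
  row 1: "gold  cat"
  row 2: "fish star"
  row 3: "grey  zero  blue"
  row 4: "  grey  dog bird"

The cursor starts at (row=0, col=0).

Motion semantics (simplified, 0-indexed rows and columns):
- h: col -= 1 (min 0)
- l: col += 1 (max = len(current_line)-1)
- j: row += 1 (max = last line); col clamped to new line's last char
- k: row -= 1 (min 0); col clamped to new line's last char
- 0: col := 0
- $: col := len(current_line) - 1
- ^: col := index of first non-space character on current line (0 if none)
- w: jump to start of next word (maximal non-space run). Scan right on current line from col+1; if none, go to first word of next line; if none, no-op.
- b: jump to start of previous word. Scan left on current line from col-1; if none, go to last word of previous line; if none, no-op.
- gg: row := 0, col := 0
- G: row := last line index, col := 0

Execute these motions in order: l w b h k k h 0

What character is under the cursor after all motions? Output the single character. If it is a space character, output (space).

After 1 (l): row=0 col=1 char='l'
After 2 (w): row=0 col=5 char='s'
After 3 (b): row=0 col=0 char='b'
After 4 (h): row=0 col=0 char='b'
After 5 (k): row=0 col=0 char='b'
After 6 (k): row=0 col=0 char='b'
After 7 (h): row=0 col=0 char='b'
After 8 (0): row=0 col=0 char='b'

Answer: b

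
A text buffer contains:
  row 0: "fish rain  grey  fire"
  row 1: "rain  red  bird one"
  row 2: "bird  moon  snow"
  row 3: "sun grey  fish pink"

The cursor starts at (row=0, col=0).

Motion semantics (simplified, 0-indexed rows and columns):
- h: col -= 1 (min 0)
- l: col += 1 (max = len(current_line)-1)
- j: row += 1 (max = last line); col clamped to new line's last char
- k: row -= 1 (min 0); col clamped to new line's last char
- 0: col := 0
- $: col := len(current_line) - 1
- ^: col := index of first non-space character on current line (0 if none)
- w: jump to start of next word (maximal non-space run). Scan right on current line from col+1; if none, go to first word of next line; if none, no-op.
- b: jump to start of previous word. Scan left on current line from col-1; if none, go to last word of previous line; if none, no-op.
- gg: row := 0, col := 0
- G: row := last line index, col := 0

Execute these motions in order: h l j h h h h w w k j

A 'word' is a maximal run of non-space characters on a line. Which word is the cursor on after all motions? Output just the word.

Answer: bird

Derivation:
After 1 (h): row=0 col=0 char='f'
After 2 (l): row=0 col=1 char='i'
After 3 (j): row=1 col=1 char='a'
After 4 (h): row=1 col=0 char='r'
After 5 (h): row=1 col=0 char='r'
After 6 (h): row=1 col=0 char='r'
After 7 (h): row=1 col=0 char='r'
After 8 (w): row=1 col=6 char='r'
After 9 (w): row=1 col=11 char='b'
After 10 (k): row=0 col=11 char='g'
After 11 (j): row=1 col=11 char='b'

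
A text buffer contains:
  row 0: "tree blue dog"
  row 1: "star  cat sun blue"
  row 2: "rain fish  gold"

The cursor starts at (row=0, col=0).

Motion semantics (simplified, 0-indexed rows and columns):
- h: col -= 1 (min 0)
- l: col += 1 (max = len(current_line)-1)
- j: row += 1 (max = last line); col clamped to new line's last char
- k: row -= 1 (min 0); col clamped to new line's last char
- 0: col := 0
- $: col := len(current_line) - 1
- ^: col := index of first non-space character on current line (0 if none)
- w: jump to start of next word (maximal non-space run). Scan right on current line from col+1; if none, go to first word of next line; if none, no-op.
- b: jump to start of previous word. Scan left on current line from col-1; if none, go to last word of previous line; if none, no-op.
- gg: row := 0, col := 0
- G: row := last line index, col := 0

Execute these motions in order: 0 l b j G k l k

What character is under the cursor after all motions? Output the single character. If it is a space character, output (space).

Answer: r

Derivation:
After 1 (0): row=0 col=0 char='t'
After 2 (l): row=0 col=1 char='r'
After 3 (b): row=0 col=0 char='t'
After 4 (j): row=1 col=0 char='s'
After 5 (G): row=2 col=0 char='r'
After 6 (k): row=1 col=0 char='s'
After 7 (l): row=1 col=1 char='t'
After 8 (k): row=0 col=1 char='r'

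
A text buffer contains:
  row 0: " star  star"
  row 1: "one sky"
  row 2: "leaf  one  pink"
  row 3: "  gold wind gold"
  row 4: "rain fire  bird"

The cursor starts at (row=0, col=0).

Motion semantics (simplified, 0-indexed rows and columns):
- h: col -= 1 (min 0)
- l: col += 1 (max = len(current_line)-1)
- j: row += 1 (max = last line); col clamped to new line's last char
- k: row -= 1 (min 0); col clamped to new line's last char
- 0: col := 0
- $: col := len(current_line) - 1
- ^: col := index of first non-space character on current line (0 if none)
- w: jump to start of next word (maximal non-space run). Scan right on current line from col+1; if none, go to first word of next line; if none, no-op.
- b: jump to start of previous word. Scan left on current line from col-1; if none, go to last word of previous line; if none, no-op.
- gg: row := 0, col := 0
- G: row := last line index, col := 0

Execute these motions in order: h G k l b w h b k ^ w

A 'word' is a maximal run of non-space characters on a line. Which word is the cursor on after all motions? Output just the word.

After 1 (h): row=0 col=0 char='_'
After 2 (G): row=4 col=0 char='r'
After 3 (k): row=3 col=0 char='_'
After 4 (l): row=3 col=1 char='_'
After 5 (b): row=2 col=11 char='p'
After 6 (w): row=3 col=2 char='g'
After 7 (h): row=3 col=1 char='_'
After 8 (b): row=2 col=11 char='p'
After 9 (k): row=1 col=6 char='y'
After 10 (^): row=1 col=0 char='o'
After 11 (w): row=1 col=4 char='s'

Answer: sky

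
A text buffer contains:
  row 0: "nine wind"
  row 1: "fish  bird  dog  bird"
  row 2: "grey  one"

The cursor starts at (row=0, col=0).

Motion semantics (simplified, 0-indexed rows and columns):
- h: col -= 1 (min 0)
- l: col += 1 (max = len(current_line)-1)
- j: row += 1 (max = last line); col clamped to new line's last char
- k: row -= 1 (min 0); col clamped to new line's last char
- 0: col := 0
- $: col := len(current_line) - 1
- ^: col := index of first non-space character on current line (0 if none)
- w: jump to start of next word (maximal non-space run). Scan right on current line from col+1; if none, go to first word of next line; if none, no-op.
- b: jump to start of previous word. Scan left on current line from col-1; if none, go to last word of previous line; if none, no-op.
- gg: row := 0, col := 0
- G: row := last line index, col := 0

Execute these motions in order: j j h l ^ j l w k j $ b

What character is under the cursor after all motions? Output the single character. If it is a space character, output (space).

After 1 (j): row=1 col=0 char='f'
After 2 (j): row=2 col=0 char='g'
After 3 (h): row=2 col=0 char='g'
After 4 (l): row=2 col=1 char='r'
After 5 (^): row=2 col=0 char='g'
After 6 (j): row=2 col=0 char='g'
After 7 (l): row=2 col=1 char='r'
After 8 (w): row=2 col=6 char='o'
After 9 (k): row=1 col=6 char='b'
After 10 (j): row=2 col=6 char='o'
After 11 ($): row=2 col=8 char='e'
After 12 (b): row=2 col=6 char='o'

Answer: o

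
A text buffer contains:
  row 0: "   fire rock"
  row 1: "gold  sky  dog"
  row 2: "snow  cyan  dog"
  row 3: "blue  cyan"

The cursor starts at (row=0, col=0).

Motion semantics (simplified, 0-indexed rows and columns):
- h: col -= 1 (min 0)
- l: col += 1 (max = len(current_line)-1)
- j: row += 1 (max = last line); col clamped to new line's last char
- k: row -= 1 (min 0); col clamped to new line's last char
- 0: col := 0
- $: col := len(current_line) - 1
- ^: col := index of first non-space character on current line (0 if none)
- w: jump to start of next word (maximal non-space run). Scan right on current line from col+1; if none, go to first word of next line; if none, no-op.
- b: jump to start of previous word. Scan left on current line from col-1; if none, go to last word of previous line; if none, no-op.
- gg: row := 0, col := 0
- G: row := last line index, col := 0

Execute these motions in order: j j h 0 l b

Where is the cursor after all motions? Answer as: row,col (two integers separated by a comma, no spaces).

After 1 (j): row=1 col=0 char='g'
After 2 (j): row=2 col=0 char='s'
After 3 (h): row=2 col=0 char='s'
After 4 (0): row=2 col=0 char='s'
After 5 (l): row=2 col=1 char='n'
After 6 (b): row=2 col=0 char='s'

Answer: 2,0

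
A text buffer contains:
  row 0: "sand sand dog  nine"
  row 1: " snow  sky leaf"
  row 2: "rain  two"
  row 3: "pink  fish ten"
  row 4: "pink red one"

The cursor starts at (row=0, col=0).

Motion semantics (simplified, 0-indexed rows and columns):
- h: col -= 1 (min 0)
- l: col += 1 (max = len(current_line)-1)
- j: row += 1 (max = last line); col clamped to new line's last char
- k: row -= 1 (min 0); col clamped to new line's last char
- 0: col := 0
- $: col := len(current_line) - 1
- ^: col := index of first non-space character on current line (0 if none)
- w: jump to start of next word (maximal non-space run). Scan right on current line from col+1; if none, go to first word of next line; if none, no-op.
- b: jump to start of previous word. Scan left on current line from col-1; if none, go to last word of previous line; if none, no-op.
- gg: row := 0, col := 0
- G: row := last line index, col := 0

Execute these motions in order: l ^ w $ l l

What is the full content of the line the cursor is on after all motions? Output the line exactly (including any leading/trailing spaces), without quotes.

Answer: sand sand dog  nine

Derivation:
After 1 (l): row=0 col=1 char='a'
After 2 (^): row=0 col=0 char='s'
After 3 (w): row=0 col=5 char='s'
After 4 ($): row=0 col=18 char='e'
After 5 (l): row=0 col=18 char='e'
After 6 (l): row=0 col=18 char='e'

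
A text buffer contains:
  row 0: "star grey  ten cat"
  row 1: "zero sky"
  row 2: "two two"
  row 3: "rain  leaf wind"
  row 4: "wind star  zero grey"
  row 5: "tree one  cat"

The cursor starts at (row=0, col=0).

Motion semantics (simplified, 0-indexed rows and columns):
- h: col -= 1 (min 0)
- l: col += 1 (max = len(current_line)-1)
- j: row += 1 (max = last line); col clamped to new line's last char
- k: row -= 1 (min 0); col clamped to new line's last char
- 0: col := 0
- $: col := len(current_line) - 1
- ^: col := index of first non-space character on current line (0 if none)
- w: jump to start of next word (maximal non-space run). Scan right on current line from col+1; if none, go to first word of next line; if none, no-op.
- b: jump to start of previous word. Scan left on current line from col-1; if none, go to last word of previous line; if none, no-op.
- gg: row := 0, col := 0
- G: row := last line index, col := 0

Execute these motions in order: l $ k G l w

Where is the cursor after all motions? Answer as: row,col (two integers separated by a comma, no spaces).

Answer: 5,5

Derivation:
After 1 (l): row=0 col=1 char='t'
After 2 ($): row=0 col=17 char='t'
After 3 (k): row=0 col=17 char='t'
After 4 (G): row=5 col=0 char='t'
After 5 (l): row=5 col=1 char='r'
After 6 (w): row=5 col=5 char='o'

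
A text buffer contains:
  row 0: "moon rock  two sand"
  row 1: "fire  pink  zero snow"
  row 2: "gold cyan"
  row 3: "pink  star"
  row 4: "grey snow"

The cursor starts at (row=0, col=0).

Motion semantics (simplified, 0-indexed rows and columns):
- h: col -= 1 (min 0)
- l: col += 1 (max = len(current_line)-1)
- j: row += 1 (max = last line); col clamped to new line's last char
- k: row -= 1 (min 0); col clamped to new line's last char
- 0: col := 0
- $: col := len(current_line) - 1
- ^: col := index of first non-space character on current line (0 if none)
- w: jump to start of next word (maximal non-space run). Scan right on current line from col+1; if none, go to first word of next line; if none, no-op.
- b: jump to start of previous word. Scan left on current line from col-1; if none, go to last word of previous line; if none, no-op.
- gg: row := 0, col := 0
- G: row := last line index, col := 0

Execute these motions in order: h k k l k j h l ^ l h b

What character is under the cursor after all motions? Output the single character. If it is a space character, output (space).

After 1 (h): row=0 col=0 char='m'
After 2 (k): row=0 col=0 char='m'
After 3 (k): row=0 col=0 char='m'
After 4 (l): row=0 col=1 char='o'
After 5 (k): row=0 col=1 char='o'
After 6 (j): row=1 col=1 char='i'
After 7 (h): row=1 col=0 char='f'
After 8 (l): row=1 col=1 char='i'
After 9 (^): row=1 col=0 char='f'
After 10 (l): row=1 col=1 char='i'
After 11 (h): row=1 col=0 char='f'
After 12 (b): row=0 col=15 char='s'

Answer: s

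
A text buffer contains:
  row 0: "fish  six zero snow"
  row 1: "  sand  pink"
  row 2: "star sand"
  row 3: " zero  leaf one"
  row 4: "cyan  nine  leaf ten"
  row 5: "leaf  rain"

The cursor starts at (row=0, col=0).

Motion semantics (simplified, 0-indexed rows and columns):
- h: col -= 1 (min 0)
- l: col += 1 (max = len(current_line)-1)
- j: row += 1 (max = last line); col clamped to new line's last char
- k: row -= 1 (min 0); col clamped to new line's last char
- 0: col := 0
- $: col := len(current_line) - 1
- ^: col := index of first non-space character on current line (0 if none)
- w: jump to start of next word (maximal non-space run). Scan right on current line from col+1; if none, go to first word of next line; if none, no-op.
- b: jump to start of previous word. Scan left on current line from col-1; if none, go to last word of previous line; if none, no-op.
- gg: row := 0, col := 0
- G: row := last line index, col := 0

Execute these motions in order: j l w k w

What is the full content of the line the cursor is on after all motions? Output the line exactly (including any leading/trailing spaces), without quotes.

Answer: fish  six zero snow

Derivation:
After 1 (j): row=1 col=0 char='_'
After 2 (l): row=1 col=1 char='_'
After 3 (w): row=1 col=2 char='s'
After 4 (k): row=0 col=2 char='s'
After 5 (w): row=0 col=6 char='s'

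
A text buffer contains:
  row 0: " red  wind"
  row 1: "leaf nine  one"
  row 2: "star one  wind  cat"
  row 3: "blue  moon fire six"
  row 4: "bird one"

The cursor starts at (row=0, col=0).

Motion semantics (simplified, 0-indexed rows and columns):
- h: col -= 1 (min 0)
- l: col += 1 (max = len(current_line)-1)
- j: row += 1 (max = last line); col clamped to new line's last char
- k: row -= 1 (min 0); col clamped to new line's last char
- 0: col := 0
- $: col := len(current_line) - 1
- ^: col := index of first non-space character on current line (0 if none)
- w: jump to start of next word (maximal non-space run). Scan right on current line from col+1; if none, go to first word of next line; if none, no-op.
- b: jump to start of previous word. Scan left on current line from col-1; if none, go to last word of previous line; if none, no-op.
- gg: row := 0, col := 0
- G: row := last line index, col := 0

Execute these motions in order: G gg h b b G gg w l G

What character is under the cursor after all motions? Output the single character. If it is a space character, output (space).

After 1 (G): row=4 col=0 char='b'
After 2 (gg): row=0 col=0 char='_'
After 3 (h): row=0 col=0 char='_'
After 4 (b): row=0 col=0 char='_'
After 5 (b): row=0 col=0 char='_'
After 6 (G): row=4 col=0 char='b'
After 7 (gg): row=0 col=0 char='_'
After 8 (w): row=0 col=1 char='r'
After 9 (l): row=0 col=2 char='e'
After 10 (G): row=4 col=0 char='b'

Answer: b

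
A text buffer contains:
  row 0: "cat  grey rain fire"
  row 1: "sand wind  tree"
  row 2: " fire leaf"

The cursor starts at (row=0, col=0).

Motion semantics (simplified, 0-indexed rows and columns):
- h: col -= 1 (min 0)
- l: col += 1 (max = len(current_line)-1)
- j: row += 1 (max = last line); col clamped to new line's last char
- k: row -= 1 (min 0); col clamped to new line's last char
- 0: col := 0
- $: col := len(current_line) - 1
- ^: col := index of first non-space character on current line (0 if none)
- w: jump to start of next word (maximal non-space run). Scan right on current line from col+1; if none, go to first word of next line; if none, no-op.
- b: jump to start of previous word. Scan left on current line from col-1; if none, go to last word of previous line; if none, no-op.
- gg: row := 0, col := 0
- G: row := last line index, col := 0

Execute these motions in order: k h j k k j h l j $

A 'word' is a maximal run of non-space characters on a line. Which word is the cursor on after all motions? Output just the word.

After 1 (k): row=0 col=0 char='c'
After 2 (h): row=0 col=0 char='c'
After 3 (j): row=1 col=0 char='s'
After 4 (k): row=0 col=0 char='c'
After 5 (k): row=0 col=0 char='c'
After 6 (j): row=1 col=0 char='s'
After 7 (h): row=1 col=0 char='s'
After 8 (l): row=1 col=1 char='a'
After 9 (j): row=2 col=1 char='f'
After 10 ($): row=2 col=9 char='f'

Answer: leaf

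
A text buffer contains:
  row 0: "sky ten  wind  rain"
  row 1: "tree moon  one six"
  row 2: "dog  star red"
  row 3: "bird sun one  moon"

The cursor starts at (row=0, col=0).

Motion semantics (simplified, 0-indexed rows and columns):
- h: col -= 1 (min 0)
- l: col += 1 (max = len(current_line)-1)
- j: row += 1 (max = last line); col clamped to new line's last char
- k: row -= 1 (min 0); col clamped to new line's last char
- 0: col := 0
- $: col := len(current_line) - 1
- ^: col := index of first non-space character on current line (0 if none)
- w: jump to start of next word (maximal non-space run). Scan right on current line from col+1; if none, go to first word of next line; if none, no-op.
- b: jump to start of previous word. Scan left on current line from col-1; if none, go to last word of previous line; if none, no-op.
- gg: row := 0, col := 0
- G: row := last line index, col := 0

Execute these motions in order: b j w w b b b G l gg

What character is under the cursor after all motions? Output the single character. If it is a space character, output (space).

Answer: s

Derivation:
After 1 (b): row=0 col=0 char='s'
After 2 (j): row=1 col=0 char='t'
After 3 (w): row=1 col=5 char='m'
After 4 (w): row=1 col=11 char='o'
After 5 (b): row=1 col=5 char='m'
After 6 (b): row=1 col=0 char='t'
After 7 (b): row=0 col=15 char='r'
After 8 (G): row=3 col=0 char='b'
After 9 (l): row=3 col=1 char='i'
After 10 (gg): row=0 col=0 char='s'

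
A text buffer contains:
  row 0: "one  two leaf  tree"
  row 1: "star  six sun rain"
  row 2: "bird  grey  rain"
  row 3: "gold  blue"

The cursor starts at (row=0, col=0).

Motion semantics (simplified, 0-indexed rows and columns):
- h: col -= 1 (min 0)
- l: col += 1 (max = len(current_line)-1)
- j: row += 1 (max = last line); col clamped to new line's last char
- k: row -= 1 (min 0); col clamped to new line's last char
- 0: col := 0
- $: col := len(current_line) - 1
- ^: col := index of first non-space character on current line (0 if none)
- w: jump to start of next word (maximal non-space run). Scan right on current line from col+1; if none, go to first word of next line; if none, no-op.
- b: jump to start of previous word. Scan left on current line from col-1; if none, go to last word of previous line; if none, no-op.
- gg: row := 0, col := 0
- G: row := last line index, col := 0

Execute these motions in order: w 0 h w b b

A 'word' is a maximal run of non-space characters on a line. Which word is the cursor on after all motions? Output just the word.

After 1 (w): row=0 col=5 char='t'
After 2 (0): row=0 col=0 char='o'
After 3 (h): row=0 col=0 char='o'
After 4 (w): row=0 col=5 char='t'
After 5 (b): row=0 col=0 char='o'
After 6 (b): row=0 col=0 char='o'

Answer: one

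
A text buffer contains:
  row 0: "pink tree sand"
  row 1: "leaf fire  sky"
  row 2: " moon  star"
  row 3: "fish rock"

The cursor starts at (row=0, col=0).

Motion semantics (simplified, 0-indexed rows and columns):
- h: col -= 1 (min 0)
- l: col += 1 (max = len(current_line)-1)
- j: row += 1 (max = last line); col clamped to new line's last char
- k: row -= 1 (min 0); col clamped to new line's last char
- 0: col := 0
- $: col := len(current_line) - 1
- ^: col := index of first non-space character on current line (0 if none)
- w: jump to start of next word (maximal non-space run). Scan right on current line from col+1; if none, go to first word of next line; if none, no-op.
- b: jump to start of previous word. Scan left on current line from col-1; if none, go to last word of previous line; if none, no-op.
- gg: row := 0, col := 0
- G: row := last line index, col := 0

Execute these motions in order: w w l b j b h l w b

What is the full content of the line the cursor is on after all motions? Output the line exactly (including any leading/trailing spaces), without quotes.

Answer: leaf fire  sky

Derivation:
After 1 (w): row=0 col=5 char='t'
After 2 (w): row=0 col=10 char='s'
After 3 (l): row=0 col=11 char='a'
After 4 (b): row=0 col=10 char='s'
After 5 (j): row=1 col=10 char='_'
After 6 (b): row=1 col=5 char='f'
After 7 (h): row=1 col=4 char='_'
After 8 (l): row=1 col=5 char='f'
After 9 (w): row=1 col=11 char='s'
After 10 (b): row=1 col=5 char='f'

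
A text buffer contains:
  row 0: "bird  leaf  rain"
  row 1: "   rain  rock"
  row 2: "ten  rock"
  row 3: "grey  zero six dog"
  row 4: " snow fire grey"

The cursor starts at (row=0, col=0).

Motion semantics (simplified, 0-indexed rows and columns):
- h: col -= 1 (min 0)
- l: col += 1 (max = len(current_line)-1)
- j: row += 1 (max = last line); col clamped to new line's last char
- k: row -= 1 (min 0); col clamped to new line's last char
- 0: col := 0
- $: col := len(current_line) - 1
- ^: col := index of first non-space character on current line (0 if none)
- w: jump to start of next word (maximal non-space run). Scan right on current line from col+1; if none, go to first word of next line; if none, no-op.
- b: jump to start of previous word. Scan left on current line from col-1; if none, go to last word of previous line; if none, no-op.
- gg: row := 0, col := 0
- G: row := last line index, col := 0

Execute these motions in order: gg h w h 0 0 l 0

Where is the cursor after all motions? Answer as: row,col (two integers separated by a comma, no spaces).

After 1 (gg): row=0 col=0 char='b'
After 2 (h): row=0 col=0 char='b'
After 3 (w): row=0 col=6 char='l'
After 4 (h): row=0 col=5 char='_'
After 5 (0): row=0 col=0 char='b'
After 6 (0): row=0 col=0 char='b'
After 7 (l): row=0 col=1 char='i'
After 8 (0): row=0 col=0 char='b'

Answer: 0,0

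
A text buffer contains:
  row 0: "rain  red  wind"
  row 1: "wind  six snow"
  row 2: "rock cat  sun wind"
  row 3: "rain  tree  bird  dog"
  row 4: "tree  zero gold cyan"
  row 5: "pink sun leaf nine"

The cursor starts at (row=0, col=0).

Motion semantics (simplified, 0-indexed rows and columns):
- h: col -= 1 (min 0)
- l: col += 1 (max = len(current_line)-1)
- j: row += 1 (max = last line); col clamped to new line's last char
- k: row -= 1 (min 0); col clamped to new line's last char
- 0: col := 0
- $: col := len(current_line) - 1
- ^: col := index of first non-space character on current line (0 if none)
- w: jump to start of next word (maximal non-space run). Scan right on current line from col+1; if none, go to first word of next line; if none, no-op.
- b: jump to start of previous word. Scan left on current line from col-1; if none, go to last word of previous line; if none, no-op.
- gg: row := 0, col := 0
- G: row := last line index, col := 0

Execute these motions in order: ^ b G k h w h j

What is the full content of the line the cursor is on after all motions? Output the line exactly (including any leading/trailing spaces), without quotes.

After 1 (^): row=0 col=0 char='r'
After 2 (b): row=0 col=0 char='r'
After 3 (G): row=5 col=0 char='p'
After 4 (k): row=4 col=0 char='t'
After 5 (h): row=4 col=0 char='t'
After 6 (w): row=4 col=6 char='z'
After 7 (h): row=4 col=5 char='_'
After 8 (j): row=5 col=5 char='s'

Answer: pink sun leaf nine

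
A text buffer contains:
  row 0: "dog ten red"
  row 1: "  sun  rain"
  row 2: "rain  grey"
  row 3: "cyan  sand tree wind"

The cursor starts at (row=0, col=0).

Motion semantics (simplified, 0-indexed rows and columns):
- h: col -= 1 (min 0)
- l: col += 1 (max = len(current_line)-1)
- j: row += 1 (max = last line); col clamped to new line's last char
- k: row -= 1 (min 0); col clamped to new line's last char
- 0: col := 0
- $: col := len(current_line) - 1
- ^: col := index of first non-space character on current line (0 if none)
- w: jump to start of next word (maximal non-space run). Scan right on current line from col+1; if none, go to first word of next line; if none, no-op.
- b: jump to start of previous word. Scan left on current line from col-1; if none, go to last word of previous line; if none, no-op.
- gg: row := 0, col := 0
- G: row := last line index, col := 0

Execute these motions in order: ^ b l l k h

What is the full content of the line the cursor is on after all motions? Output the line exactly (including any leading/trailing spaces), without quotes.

Answer: dog ten red

Derivation:
After 1 (^): row=0 col=0 char='d'
After 2 (b): row=0 col=0 char='d'
After 3 (l): row=0 col=1 char='o'
After 4 (l): row=0 col=2 char='g'
After 5 (k): row=0 col=2 char='g'
After 6 (h): row=0 col=1 char='o'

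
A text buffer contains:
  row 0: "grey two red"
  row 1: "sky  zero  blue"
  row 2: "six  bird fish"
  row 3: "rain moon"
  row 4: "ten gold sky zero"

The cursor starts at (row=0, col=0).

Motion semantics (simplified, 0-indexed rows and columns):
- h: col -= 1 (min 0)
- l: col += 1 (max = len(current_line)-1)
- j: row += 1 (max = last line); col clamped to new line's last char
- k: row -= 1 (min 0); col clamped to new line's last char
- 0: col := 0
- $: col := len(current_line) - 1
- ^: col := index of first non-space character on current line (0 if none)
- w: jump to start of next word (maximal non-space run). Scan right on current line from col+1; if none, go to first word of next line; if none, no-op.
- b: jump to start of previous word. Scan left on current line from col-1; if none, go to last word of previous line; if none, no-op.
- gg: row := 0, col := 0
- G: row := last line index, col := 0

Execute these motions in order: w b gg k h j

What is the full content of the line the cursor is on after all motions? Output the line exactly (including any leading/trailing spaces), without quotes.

After 1 (w): row=0 col=5 char='t'
After 2 (b): row=0 col=0 char='g'
After 3 (gg): row=0 col=0 char='g'
After 4 (k): row=0 col=0 char='g'
After 5 (h): row=0 col=0 char='g'
After 6 (j): row=1 col=0 char='s'

Answer: sky  zero  blue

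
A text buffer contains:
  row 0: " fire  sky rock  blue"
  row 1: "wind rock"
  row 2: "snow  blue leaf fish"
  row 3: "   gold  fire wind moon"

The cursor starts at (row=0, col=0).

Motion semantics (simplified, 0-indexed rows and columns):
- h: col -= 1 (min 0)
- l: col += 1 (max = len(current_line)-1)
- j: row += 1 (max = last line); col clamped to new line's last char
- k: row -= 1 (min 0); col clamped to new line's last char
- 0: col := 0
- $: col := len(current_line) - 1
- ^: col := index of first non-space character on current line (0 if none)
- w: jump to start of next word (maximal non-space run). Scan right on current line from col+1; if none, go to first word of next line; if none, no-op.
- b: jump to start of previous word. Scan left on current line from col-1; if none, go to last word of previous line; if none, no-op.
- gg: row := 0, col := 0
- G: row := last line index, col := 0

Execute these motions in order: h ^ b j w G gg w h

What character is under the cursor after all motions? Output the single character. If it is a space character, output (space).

Answer: (space)

Derivation:
After 1 (h): row=0 col=0 char='_'
After 2 (^): row=0 col=1 char='f'
After 3 (b): row=0 col=1 char='f'
After 4 (j): row=1 col=1 char='i'
After 5 (w): row=1 col=5 char='r'
After 6 (G): row=3 col=0 char='_'
After 7 (gg): row=0 col=0 char='_'
After 8 (w): row=0 col=1 char='f'
After 9 (h): row=0 col=0 char='_'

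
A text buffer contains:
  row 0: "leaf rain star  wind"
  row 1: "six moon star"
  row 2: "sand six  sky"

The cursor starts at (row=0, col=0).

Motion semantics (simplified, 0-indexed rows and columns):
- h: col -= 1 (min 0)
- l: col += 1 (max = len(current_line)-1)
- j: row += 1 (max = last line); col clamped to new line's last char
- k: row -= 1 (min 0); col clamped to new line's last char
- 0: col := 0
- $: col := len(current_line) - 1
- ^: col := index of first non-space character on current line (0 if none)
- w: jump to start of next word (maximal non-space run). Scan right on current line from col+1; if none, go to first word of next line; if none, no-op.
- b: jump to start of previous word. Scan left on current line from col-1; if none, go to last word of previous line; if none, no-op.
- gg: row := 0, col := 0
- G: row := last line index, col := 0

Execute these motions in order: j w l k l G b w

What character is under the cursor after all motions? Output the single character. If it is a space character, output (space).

After 1 (j): row=1 col=0 char='s'
After 2 (w): row=1 col=4 char='m'
After 3 (l): row=1 col=5 char='o'
After 4 (k): row=0 col=5 char='r'
After 5 (l): row=0 col=6 char='a'
After 6 (G): row=2 col=0 char='s'
After 7 (b): row=1 col=9 char='s'
After 8 (w): row=2 col=0 char='s'

Answer: s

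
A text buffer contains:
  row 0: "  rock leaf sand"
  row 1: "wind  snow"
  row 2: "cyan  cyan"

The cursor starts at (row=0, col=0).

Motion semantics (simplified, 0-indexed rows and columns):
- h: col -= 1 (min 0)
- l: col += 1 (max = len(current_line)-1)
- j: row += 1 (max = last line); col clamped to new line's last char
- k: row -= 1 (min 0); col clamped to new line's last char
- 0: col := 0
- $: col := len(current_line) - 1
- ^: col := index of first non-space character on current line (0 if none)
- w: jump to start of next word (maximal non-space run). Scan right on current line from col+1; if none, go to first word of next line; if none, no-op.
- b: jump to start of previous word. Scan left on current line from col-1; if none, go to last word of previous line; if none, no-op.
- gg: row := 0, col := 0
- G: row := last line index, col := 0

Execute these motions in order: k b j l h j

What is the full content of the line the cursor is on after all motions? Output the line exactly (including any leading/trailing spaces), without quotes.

After 1 (k): row=0 col=0 char='_'
After 2 (b): row=0 col=0 char='_'
After 3 (j): row=1 col=0 char='w'
After 4 (l): row=1 col=1 char='i'
After 5 (h): row=1 col=0 char='w'
After 6 (j): row=2 col=0 char='c'

Answer: cyan  cyan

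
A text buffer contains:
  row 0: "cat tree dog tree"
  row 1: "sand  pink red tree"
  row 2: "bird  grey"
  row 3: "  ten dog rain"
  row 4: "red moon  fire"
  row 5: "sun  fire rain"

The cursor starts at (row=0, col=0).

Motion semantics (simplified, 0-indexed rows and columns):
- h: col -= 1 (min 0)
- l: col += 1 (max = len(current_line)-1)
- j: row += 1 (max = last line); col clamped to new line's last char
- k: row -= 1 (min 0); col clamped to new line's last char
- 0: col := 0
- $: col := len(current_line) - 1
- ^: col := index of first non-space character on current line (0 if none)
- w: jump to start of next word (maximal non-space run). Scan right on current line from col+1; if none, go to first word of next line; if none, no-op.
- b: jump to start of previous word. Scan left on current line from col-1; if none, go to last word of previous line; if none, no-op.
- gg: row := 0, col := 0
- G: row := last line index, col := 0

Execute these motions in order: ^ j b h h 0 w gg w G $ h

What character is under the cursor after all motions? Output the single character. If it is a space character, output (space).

Answer: i

Derivation:
After 1 (^): row=0 col=0 char='c'
After 2 (j): row=1 col=0 char='s'
After 3 (b): row=0 col=13 char='t'
After 4 (h): row=0 col=12 char='_'
After 5 (h): row=0 col=11 char='g'
After 6 (0): row=0 col=0 char='c'
After 7 (w): row=0 col=4 char='t'
After 8 (gg): row=0 col=0 char='c'
After 9 (w): row=0 col=4 char='t'
After 10 (G): row=5 col=0 char='s'
After 11 ($): row=5 col=13 char='n'
After 12 (h): row=5 col=12 char='i'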